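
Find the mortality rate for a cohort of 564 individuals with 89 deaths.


Mortality rate = 89 / 564 = 0.157801 ≈ 0.1578

0.1578


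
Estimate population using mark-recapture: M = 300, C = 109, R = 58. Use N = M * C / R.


N = M * C / R = 300 * 109 / 58 = 32700 / 58 = 563.79 ≈ 564

564 individuals


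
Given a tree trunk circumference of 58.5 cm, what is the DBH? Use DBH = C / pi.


DBH = C / pi = 58.5 / 3.141593 = 18.6211 ≈ 18.62 cm

18.62 cm


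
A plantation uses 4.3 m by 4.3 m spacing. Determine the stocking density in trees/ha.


N = 10000 / 4.3^2 = 10000 / 18.49 = 540.833 ≈ 541 trees/ha

541 trees/ha


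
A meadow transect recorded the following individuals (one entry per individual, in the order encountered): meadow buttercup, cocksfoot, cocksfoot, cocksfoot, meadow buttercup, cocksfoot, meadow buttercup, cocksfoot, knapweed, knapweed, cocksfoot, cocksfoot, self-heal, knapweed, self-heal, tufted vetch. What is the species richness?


Total individuals logged = 16
Distinct species (count of individuals): meadow buttercup (3), cocksfoot (7), knapweed (3), self-heal (2), tufted vetch (1)
Species richness = number of distinct species = 5

5


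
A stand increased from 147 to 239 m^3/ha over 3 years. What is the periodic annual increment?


PAI = (V2 - V1) / period = (239 - 147) / 3 = 92 / 3 = 30.6667 ≈ 30.67 m^3/ha/yr

30.67 m^3/ha/yr


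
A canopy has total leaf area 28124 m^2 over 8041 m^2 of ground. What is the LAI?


LAI = 28124 / 8041 = 3.4976 ≈ 3.50

3.50


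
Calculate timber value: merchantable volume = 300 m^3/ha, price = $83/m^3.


Value = 300 * 83 = $24900/ha

$24900/ha


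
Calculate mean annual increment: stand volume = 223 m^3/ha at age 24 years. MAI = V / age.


MAI = 223 / 24 = 9.2917 ≈ 9.29 m^3/ha/yr

9.29 m^3/ha/yr


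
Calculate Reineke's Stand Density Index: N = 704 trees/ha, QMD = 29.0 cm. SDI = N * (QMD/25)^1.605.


QMD/25 = 29.0/25 = 1.16
(1.16)^1.605 = exp(1.605 * ln(1.16)) = exp(1.605 * 0.148420) = exp(0.238214) = 1.26898
SDI = 704 * 1.26898 = 893.362 ≈ 893

893


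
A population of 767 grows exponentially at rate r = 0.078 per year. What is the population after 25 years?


r*t = 0.078 * 25 = 1.95
exp(1.95) = 7.02869
N = 767 * 7.02869 = 5391.01 ≈ 5391

5391


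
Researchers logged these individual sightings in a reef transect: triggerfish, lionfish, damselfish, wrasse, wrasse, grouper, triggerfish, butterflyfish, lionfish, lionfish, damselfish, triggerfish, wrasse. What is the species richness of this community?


Total individuals logged = 13
Distinct species (count of individuals): triggerfish (3), lionfish (3), damselfish (2), wrasse (3), grouper (1), butterflyfish (1)
Species richness = number of distinct species = 6

6


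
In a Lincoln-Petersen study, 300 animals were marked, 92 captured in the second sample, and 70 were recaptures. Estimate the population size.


N = M * C / R = 300 * 92 / 70 = 27600 / 70 = 394.29 ≈ 394

394 individuals


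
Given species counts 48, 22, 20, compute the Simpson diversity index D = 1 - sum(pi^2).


Total N = 48 + 22 + 20 = 90
Per-species terms:
  p = 48/90 = 0.533333; p^2 = 0.533333^2 = 0.284444
  p = 22/90 = 0.244444; p^2 = 0.244444^2 = 0.059753
  p = 20/90 = 0.222222; p^2 = 0.222222^2 = 0.049383
sum(p^2) = 0.284444 + 0.059753 + 0.049383 = 0.393580
D = 1 - 0.393580 = 0.606420 ≈ 0.6064

0.6064


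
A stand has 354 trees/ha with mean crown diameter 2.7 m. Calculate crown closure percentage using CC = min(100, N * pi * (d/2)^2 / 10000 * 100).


(d/2)^2 = (2.7/2)^2 = 1.35^2 = 1.8225
Crown area = 3.141593 * 1.8225 = 5.72555 m^2
N * area / 10000 * 100 = 354 * 5.72555 / 10000 * 100 = 20.2684
CC = min(100, 20.2684) = 20.2684 ≈ 20.3%

20.3%


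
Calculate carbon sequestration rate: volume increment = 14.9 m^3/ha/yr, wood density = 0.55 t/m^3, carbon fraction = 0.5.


C = 14.9 * 0.55 * 0.5 = 4.0975 ≈ 4.10 t C/ha/yr

4.10 t C/ha/yr


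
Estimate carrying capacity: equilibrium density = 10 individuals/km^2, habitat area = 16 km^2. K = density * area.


K = 10 * 16 = 160 individuals

160 individuals


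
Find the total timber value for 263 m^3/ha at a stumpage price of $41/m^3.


Value = 263 * 41 = $10783/ha

$10783/ha


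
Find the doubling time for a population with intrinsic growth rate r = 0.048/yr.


td = ln(2) / 0.048 = 0.693147 / 0.048 = 14.4406 ≈ 14.4 years

14.4 years


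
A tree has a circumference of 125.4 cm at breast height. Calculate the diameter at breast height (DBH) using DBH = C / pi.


DBH = C / pi = 125.4 / 3.141593 = 39.9161 ≈ 39.92 cm

39.92 cm


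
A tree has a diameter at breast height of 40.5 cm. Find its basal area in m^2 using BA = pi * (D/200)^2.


D/200 = 40.5/200 = 0.2025 m
(D/200)^2 = 0.2025^2 = 0.04100625
BA = 3.141593 * 0.04100625 = 0.128825 ≈ 0.1288 m^2

0.1288 m^2


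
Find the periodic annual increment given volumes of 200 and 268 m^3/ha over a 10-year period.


PAI = (V2 - V1) / period = (268 - 200) / 10 = 68 / 10 = 6.80 m^3/ha/yr

6.80 m^3/ha/yr


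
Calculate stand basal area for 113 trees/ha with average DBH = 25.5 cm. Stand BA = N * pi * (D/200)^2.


(D/200)^2 = (25.5/200)^2 = 0.1275^2 = 0.01625625
Individual BA = 3.141593 * 0.01625625 = 0.0510705 m^2
Stand BA = 113 * 0.0510705 = 5.77097 ≈ 5.77 m^2/ha

5.77 m^2/ha


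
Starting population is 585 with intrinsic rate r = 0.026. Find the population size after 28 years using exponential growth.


r*t = 0.026 * 28 = 0.728
exp(0.728) = 2.07093
N = 585 * 2.07093 = 1211.49 ≈ 1211

1211


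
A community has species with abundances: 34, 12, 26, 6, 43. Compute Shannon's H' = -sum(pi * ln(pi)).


Total N = 34 + 12 + 26 + 6 + 43 = 121
Per-species terms:
  p = 34/121 = 0.280992; ln(p) = -1.269429; p*ln(p) = 0.280992 * (-1.269429) = -0.356699
  p = 12/121 = 0.099174; ln(p) = -2.310879; p*ln(p) = 0.099174 * (-2.310879) = -0.229179
  p = 26/121 = 0.214876; ln(p) = -1.537694; p*ln(p) = 0.214876 * (-1.537694) = -0.330414
  p = 6/121 = 0.049587; ln(p) = -3.004027; p*ln(p) = 0.049587 * (-3.004027) = -0.148961
  p = 43/121 = 0.355372; ln(p) = -1.034590; p*ln(p) = 0.355372 * (-1.034590) = -0.367664
sum(p*ln(p)) = (-0.356699) + (-0.229179) + (-0.330414) + (-0.148961) + (-0.367664) = -1.432917
H' = -(-1.432917) = 1.432917 ≈ 1.4329

1.4329


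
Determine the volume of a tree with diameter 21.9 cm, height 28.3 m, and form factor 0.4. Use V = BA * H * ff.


(D/200)^2 = (21.9/200)^2 = 0.1095^2 = 0.01199025
BA = 3.141593 * 0.01199025 = 0.0376685 m^2
V = 0.0376685 * 28.3 * 0.4 = 0.426407 ≈ 0.426 m^3

0.426 m^3


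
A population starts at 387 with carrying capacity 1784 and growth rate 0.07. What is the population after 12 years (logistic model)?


(K - N0)/N0 = (1784 - 387)/387 = 1397/387 = 3.60982
r*t = 0.07 * 12 = 0.84; exp(-0.84) = 0.431711
3.60982 * 0.431711 = 1.55840
1 + 1.55840 = 2.55840
N = 1784 / 2.55840 = 697.311 ≈ 697

697


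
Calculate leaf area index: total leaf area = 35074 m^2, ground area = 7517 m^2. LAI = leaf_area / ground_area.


LAI = 35074 / 7517 = 4.6660 ≈ 4.67

4.67


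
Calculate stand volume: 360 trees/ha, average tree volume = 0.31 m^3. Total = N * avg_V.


V_stand = 360 * 0.31 = 111.6 m^3/ha

111.6 m^3/ha


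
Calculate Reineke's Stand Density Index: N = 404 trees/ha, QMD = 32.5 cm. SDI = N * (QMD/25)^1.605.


QMD/25 = 32.5/25 = 1.3
(1.3)^1.605 = exp(1.605 * ln(1.3)) = exp(1.605 * 0.262364) = exp(0.421094) = 1.52363
SDI = 404 * 1.52363 = 615.547 ≈ 616

616


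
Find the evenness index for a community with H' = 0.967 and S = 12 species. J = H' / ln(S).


ln(12) = 2.48491
J = H' / ln(S) = 0.967 / 2.48491 = 0.389149 ≈ 0.3891

0.3891


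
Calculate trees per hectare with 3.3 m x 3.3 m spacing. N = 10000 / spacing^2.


N = 10000 / 3.3^2 = 10000 / 10.89 = 918.274 ≈ 918 trees/ha

918 trees/ha


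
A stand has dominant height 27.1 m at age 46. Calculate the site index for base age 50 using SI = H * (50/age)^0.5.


50/46 = 1.08696
(1.08696)^0.5 = 1.04257
SI = 27.1 * 1.04257 = 28.2536 ≈ 28.3 m

28.3 m


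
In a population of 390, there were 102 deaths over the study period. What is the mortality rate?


Mortality rate = 102 / 390 = 0.261538 ≈ 0.2615

0.2615


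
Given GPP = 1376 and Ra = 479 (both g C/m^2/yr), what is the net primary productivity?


NPP = GPP - Ra = 1376 - 479 = 897 g C/m^2/yr

897 g C/m^2/yr


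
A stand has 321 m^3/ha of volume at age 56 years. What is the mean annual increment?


MAI = 321 / 56 = 5.7321 ≈ 5.73 m^3/ha/yr

5.73 m^3/ha/yr


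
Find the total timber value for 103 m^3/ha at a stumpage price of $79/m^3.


Value = 103 * 79 = $8137/ha

$8137/ha


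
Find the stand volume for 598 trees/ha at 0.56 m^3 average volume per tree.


V_stand = 598 * 0.56 = 334.88 ≈ 334.9 m^3/ha

334.9 m^3/ha


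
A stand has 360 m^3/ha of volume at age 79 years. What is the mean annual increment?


MAI = 360 / 79 = 4.5570 ≈ 4.56 m^3/ha/yr

4.56 m^3/ha/yr


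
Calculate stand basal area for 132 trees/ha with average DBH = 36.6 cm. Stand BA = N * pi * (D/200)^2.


(D/200)^2 = (36.6/200)^2 = 0.183^2 = 0.033489
Individual BA = 3.141593 * 0.033489 = 0.105209 m^2
Stand BA = 132 * 0.105209 = 13.8876 ≈ 13.89 m^2/ha

13.89 m^2/ha


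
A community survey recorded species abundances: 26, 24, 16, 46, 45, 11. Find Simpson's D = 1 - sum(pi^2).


Total N = 26 + 24 + 16 + 46 + 45 + 11 = 168
Per-species terms:
  p = 26/168 = 0.154762; p^2 = 0.154762^2 = 0.023951
  p = 24/168 = 0.142857; p^2 = 0.142857^2 = 0.020408
  p = 16/168 = 0.095238; p^2 = 0.095238^2 = 0.009070
  p = 46/168 = 0.273810; p^2 = 0.273810^2 = 0.074972
  p = 45/168 = 0.267857; p^2 = 0.267857^2 = 0.071747
  p = 11/168 = 0.065476; p^2 = 0.065476^2 = 0.004287
sum(p^2) = 0.023951 + 0.020408 + 0.009070 + 0.074972 + 0.071747 + 0.004287 = 0.204435
D = 1 - 0.204435 = 0.795565 ≈ 0.7956

0.7956


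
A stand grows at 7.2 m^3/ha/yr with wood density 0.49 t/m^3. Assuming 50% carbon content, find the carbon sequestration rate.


C = 7.2 * 0.49 * 0.5 = 1.764 ≈ 1.76 t C/ha/yr

1.76 t C/ha/yr


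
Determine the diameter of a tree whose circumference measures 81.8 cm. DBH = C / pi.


DBH = C / pi = 81.8 / 3.141593 = 26.0377 ≈ 26.04 cm

26.04 cm


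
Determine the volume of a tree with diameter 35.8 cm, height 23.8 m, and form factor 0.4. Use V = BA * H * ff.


(D/200)^2 = (35.8/200)^2 = 0.179^2 = 0.032041
BA = 3.141593 * 0.032041 = 0.100660 m^2
V = 0.100660 * 23.8 * 0.4 = 0.958283 ≈ 0.958 m^3

0.958 m^3


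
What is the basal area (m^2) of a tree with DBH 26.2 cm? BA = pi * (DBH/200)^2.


D/200 = 26.2/200 = 0.131 m
(D/200)^2 = 0.131^2 = 0.017161
BA = 3.141593 * 0.017161 = 0.0539129 ≈ 0.0539 m^2

0.0539 m^2


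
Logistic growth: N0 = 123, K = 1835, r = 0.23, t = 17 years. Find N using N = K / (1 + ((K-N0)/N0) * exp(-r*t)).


(K - N0)/N0 = (1835 - 123)/123 = 1712/123 = 13.9187
r*t = 0.23 * 17 = 3.91; exp(-3.91) = 0.0200405
13.9187 * 0.0200405 = 0.278938
1 + 0.278938 = 1.27894
N = 1835 / 1.27894 = 1434.78 ≈ 1435

1435


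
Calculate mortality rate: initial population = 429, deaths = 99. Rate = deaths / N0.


Mortality rate = 99 / 429 = 0.230769 ≈ 0.2308

0.2308


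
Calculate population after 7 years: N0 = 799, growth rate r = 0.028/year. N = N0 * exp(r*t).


r*t = 0.028 * 7 = 0.196
exp(0.196) = 1.21653
N = 799 * 1.21653 = 972.007 ≈ 972

972


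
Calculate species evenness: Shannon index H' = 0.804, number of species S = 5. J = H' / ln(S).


ln(5) = 1.60944
J = H' / ln(S) = 0.804 / 1.60944 = 0.499553 ≈ 0.4996

0.4996


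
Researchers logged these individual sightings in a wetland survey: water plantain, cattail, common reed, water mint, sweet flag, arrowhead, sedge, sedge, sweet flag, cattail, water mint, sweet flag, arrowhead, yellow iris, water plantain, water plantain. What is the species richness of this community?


Total individuals logged = 16
Distinct species (count of individuals): water plantain (3), cattail (2), common reed (1), water mint (2), sweet flag (3), arrowhead (2), sedge (2), yellow iris (1)
Species richness = number of distinct species = 8

8


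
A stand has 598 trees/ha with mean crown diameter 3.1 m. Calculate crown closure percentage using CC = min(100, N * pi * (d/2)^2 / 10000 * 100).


(d/2)^2 = (3.1/2)^2 = 1.55^2 = 2.4025
Crown area = 3.141593 * 2.4025 = 7.54768 m^2
N * area / 10000 * 100 = 598 * 7.54768 / 10000 * 100 = 45.1351
CC = min(100, 45.1351) = 45.1351 ≈ 45.1%

45.1%


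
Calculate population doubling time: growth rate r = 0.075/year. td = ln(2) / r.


td = ln(2) / 0.075 = 0.693147 / 0.075 = 9.24196 ≈ 9.2 years

9.2 years


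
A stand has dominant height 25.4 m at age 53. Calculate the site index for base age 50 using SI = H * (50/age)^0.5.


50/53 = 0.943396
(0.943396)^0.5 = 0.971286
SI = 25.4 * 0.971286 = 24.6707 ≈ 24.7 m

24.7 m


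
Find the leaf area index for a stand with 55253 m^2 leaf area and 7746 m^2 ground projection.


LAI = 55253 / 7746 = 7.1331 ≈ 7.13

7.13


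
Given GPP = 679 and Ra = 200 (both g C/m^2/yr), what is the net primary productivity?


NPP = GPP - Ra = 679 - 200 = 479 g C/m^2/yr

479 g C/m^2/yr


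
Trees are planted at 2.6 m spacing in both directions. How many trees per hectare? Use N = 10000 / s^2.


N = 10000 / 2.6^2 = 10000 / 6.76 = 1479.29 ≈ 1479 trees/ha

1479 trees/ha


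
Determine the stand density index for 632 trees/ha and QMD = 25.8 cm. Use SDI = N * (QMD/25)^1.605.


QMD/25 = 25.8/25 = 1.032
(1.032)^1.605 = exp(1.605 * ln(1.032)) = exp(1.605 * 0.0314987) = exp(0.0505554) = 1.05186
SDI = 632 * 1.05186 = 664.776 ≈ 665

665


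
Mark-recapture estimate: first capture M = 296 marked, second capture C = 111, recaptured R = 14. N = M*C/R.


N = M * C / R = 296 * 111 / 14 = 32856 / 14 = 2346.86 ≈ 2347

2347 individuals


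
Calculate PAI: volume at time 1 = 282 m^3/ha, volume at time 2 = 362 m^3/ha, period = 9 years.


PAI = (V2 - V1) / period = (362 - 282) / 9 = 80 / 9 = 8.8889 ≈ 8.89 m^3/ha/yr

8.89 m^3/ha/yr


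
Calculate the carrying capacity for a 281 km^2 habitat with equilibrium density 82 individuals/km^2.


K = 82 * 281 = 23042 individuals

23042 individuals


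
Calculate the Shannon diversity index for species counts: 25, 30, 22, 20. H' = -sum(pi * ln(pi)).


Total N = 25 + 30 + 22 + 20 = 97
Per-species terms:
  p = 25/97 = 0.257732; ln(p) = -1.355835; p*ln(p) = 0.257732 * (-1.355835) = -0.349442
  p = 30/97 = 0.309278; ln(p) = -1.173515; p*ln(p) = 0.309278 * (-1.173515) = -0.362942
  p = 22/97 = 0.226804; ln(p) = -1.483669; p*ln(p) = 0.226804 * (-1.483669) = -0.336502
  p = 20/97 = 0.206186; ln(p) = -1.578977; p*ln(p) = 0.206186 * (-1.578977) = -0.325563
sum(p*ln(p)) = (-0.349442) + (-0.362942) + (-0.336502) + (-0.325563) = -1.374449
H' = -(-1.374449) = 1.374449 ≈ 1.3744

1.3744


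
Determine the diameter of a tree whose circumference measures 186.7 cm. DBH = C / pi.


DBH = C / pi = 186.7 / 3.141593 = 59.4284 ≈ 59.43 cm

59.43 cm


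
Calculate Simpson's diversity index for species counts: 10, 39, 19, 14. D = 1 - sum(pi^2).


Total N = 10 + 39 + 19 + 14 = 82
Per-species terms:
  p = 10/82 = 0.121951; p^2 = 0.121951^2 = 0.014872
  p = 39/82 = 0.475610; p^2 = 0.475610^2 = 0.226205
  p = 19/82 = 0.231707; p^2 = 0.231707^2 = 0.053688
  p = 14/82 = 0.170732; p^2 = 0.170732^2 = 0.029149
sum(p^2) = 0.014872 + 0.226205 + 0.053688 + 0.029149 = 0.323914
D = 1 - 0.323914 = 0.676086 ≈ 0.6761

0.6761


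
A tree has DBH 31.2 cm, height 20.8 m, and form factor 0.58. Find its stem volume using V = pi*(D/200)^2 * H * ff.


(D/200)^2 = (31.2/200)^2 = 0.156^2 = 0.024336
BA = 3.141593 * 0.024336 = 0.0764538 m^2
V = 0.0764538 * 20.8 * 0.58 = 0.922339 ≈ 0.922 m^3

0.922 m^3


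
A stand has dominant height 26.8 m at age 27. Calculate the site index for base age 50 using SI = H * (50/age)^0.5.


50/27 = 1.85185
(1.85185)^0.5 = 1.36083
SI = 26.8 * 1.36083 = 36.4702 ≈ 36.5 m

36.5 m


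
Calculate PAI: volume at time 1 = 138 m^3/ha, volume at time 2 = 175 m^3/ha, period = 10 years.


PAI = (V2 - V1) / period = (175 - 138) / 10 = 37 / 10 = 3.70 m^3/ha/yr

3.70 m^3/ha/yr


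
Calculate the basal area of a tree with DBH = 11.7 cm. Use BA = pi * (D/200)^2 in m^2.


D/200 = 11.7/200 = 0.0585 m
(D/200)^2 = 0.0585^2 = 0.00342225
BA = 3.141593 * 0.00342225 = 0.0107513 ≈ 0.0108 m^2

0.0108 m^2


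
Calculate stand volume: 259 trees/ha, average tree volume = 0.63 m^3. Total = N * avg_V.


V_stand = 259 * 0.63 = 163.17 ≈ 163.2 m^3/ha

163.2 m^3/ha


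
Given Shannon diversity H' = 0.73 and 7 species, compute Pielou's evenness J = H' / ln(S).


ln(7) = 1.94591
J = H' / ln(S) = 0.73 / 1.94591 = 0.375146 ≈ 0.3751

0.3751


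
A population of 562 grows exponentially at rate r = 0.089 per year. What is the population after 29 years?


r*t = 0.089 * 29 = 2.581
exp(2.581) = 13.2103
N = 562 * 13.2103 = 7424.19 ≈ 7424

7424


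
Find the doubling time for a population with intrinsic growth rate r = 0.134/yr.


td = ln(2) / 0.134 = 0.693147 / 0.134 = 5.17274 ≈ 5.2 years

5.2 years


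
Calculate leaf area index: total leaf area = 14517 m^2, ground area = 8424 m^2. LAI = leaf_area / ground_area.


LAI = 14517 / 8424 = 1.7233 ≈ 1.72

1.72


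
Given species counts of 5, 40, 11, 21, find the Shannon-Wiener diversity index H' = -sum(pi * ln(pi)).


Total N = 5 + 40 + 11 + 21 = 77
Per-species terms:
  p = 5/77 = 0.064935; ln(p) = -2.734369; p*ln(p) = 0.064935 * (-2.734369) = -0.177556
  p = 40/77 = 0.519481; ln(p) = -0.654925; p*ln(p) = 0.519481 * (-0.654925) = -0.340221
  p = 11/77 = 0.142857; ln(p) = -1.945911; p*ln(p) = 0.142857 * (-1.945911) = -0.277987
  p = 21/77 = 0.272727; ln(p) = -1.299284; p*ln(p) = 0.272727 * (-1.299284) = -0.354350
sum(p*ln(p)) = (-0.177556) + (-0.340221) + (-0.277987) + (-0.354350) = -1.150114
H' = -(-1.150114) = 1.150114 ≈ 1.1501

1.1501


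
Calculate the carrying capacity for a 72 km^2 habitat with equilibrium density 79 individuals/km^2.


K = 79 * 72 = 5688 individuals

5688 individuals


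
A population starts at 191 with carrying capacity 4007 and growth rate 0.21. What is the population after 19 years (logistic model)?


(K - N0)/N0 = (4007 - 191)/191 = 3816/191 = 19.9791
r*t = 0.21 * 19 = 3.99; exp(-3.99) = 0.0184997
19.9791 * 0.0184997 = 0.369607
1 + 0.369607 = 1.36961
N = 4007 / 1.36961 = 2925.65 ≈ 2926

2926


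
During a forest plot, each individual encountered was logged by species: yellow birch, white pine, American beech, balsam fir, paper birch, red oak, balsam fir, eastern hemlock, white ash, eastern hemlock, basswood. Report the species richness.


Total individuals logged = 11
Distinct species (count of individuals): yellow birch (1), white pine (1), American beech (1), balsam fir (2), paper birch (1), red oak (1), eastern hemlock (2), white ash (1), basswood (1)
Species richness = number of distinct species = 9

9


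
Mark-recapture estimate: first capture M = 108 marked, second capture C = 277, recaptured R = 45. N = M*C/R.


N = M * C / R = 108 * 277 / 45 = 29916 / 45 = 664.80 ≈ 665

665 individuals


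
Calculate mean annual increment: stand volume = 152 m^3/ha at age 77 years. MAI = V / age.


MAI = 152 / 77 = 1.9740 ≈ 1.97 m^3/ha/yr

1.97 m^3/ha/yr


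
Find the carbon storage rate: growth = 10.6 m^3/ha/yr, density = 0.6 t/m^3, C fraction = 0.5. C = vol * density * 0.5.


C = 10.6 * 0.6 * 0.5 = 3.18 t C/ha/yr

3.18 t C/ha/yr


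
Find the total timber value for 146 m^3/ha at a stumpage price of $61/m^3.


Value = 146 * 61 = $8906/ha

$8906/ha


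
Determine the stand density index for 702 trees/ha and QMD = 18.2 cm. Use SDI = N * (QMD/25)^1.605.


QMD/25 = 18.2/25 = 0.728
(0.728)^1.605 = exp(1.605 * ln(0.728)) = exp(1.605 * (-0.317454)) = exp(-0.509514) = 0.600787
SDI = 702 * 0.600787 = 421.752 ≈ 422

422


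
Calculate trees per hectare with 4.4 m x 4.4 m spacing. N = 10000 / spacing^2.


N = 10000 / 4.4^2 = 10000 / 19.36 = 516.529 ≈ 517 trees/ha

517 trees/ha


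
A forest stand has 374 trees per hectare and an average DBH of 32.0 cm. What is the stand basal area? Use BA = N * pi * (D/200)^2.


(D/200)^2 = (32.0/200)^2 = 0.16^2 = 0.0256
Individual BA = 3.141593 * 0.0256 = 0.0804248 m^2
Stand BA = 374 * 0.0804248 = 30.0789 ≈ 30.08 m^2/ha

30.08 m^2/ha


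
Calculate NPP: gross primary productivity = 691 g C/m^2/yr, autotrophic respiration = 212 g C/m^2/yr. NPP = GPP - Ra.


NPP = GPP - Ra = 691 - 212 = 479 g C/m^2/yr

479 g C/m^2/yr


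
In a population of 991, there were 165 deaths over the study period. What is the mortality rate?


Mortality rate = 165 / 991 = 0.166498 ≈ 0.1665

0.1665


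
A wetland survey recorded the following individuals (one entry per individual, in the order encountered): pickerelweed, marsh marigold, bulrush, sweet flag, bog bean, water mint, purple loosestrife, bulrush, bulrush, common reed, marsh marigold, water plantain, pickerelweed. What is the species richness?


Total individuals logged = 13
Distinct species (count of individuals): pickerelweed (2), marsh marigold (2), bulrush (3), sweet flag (1), bog bean (1), water mint (1), purple loosestrife (1), common reed (1), water plantain (1)
Species richness = number of distinct species = 9

9


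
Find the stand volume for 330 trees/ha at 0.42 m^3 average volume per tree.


V_stand = 330 * 0.42 = 138.6 m^3/ha

138.6 m^3/ha


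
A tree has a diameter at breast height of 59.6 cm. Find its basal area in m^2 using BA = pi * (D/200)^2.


D/200 = 59.6/200 = 0.298 m
(D/200)^2 = 0.298^2 = 0.088804
BA = 3.141593 * 0.088804 = 0.278986 ≈ 0.2790 m^2

0.2790 m^2


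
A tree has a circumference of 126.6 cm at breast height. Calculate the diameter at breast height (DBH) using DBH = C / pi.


DBH = C / pi = 126.6 / 3.141593 = 40.2980 ≈ 40.30 cm

40.30 cm


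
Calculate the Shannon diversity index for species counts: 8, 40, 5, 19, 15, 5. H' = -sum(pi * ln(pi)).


Total N = 8 + 40 + 5 + 19 + 15 + 5 = 92
Per-species terms:
  p = 8/92 = 0.086957; ln(p) = -2.442342; p*ln(p) = 0.086957 * (-2.442342) = -0.212379
  p = 40/92 = 0.434783; ln(p) = -0.832908; p*ln(p) = 0.434783 * (-0.832908) = -0.362134
  p = 5/92 = 0.054348; ln(p) = -2.912347; p*ln(p) = 0.054348 * (-2.912347) = -0.158280
  p = 19/92 = 0.206522; ln(p) = -1.577348; p*ln(p) = 0.206522 * (-1.577348) = -0.325757
  p = 15/92 = 0.163043; ln(p) = -1.813741; p*ln(p) = 0.163043 * (-1.813741) = -0.295718
  p = 5/92 = 0.054348; ln(p) = -2.912347; p*ln(p) = 0.054348 * (-2.912347) = -0.158280
sum(p*ln(p)) = (-0.212379) + (-0.362134) + (-0.158280) + (-0.325757) + (-0.295718) + (-0.158280) = -1.512548
H' = -(-1.512548) = 1.512548 ≈ 1.5125

1.5125


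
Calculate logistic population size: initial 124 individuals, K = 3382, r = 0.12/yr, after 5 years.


(K - N0)/N0 = (3382 - 124)/124 = 3258/124 = 26.2742
r*t = 0.12 * 5 = 0.6; exp(-0.6) = 0.548812
26.2742 * 0.548812 = 14.4196
1 + 14.4196 = 15.4196
N = 3382 / 15.4196 = 219.331 ≈ 219

219


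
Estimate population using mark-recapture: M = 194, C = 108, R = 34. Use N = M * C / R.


N = M * C / R = 194 * 108 / 34 = 20952 / 34 = 616.24 ≈ 616

616 individuals


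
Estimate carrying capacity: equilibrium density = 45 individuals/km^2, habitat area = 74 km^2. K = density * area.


K = 45 * 74 = 3330 individuals

3330 individuals


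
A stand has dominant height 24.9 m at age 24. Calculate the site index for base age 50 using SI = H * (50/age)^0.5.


50/24 = 2.08333
(2.08333)^0.5 = 1.44337
SI = 24.9 * 1.44337 = 35.9399 ≈ 35.9 m

35.9 m


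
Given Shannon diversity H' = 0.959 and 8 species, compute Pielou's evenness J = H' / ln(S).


ln(8) = 2.07944
J = H' / ln(S) = 0.959 / 2.07944 = 0.461182 ≈ 0.4612

0.4612


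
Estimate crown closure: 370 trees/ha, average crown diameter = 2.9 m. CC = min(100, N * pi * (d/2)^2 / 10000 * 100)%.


(d/2)^2 = (2.9/2)^2 = 1.45^2 = 2.1025
Crown area = 3.141593 * 2.1025 = 6.60520 m^2
N * area / 10000 * 100 = 370 * 6.60520 / 10000 * 100 = 24.4392
CC = min(100, 24.4392) = 24.4392 ≈ 24.4%

24.4%


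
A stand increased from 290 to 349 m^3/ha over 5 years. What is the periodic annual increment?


PAI = (V2 - V1) / period = (349 - 290) / 5 = 59 / 5 = 11.80 m^3/ha/yr

11.80 m^3/ha/yr


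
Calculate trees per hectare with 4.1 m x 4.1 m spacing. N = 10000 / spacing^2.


N = 10000 / 4.1^2 = 10000 / 16.81 = 594.884 ≈ 595 trees/ha

595 trees/ha


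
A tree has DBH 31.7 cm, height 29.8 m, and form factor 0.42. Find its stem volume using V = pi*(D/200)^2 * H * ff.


(D/200)^2 = (31.7/200)^2 = 0.1585^2 = 0.02512225
BA = 3.141593 * 0.02512225 = 0.0789239 m^2
V = 0.0789239 * 29.8 * 0.42 = 0.987812 ≈ 0.988 m^3

0.988 m^3


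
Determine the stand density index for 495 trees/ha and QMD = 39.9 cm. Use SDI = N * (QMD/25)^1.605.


QMD/25 = 39.9/25 = 1.596
(1.596)^1.605 = exp(1.605 * ln(1.596)) = exp(1.605 * 0.467500) = exp(0.750338) = 2.11772
SDI = 495 * 2.11772 = 1048.27 ≈ 1048

1048


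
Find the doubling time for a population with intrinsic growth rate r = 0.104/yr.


td = ln(2) / 0.104 = 0.693147 / 0.104 = 6.66488 ≈ 6.7 years

6.7 years


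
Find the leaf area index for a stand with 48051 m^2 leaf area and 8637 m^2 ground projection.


LAI = 48051 / 8637 = 5.5634 ≈ 5.56

5.56


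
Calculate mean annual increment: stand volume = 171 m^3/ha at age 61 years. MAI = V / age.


MAI = 171 / 61 = 2.8033 ≈ 2.80 m^3/ha/yr

2.80 m^3/ha/yr


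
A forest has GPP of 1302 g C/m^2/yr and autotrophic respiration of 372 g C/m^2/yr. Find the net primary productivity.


NPP = GPP - Ra = 1302 - 372 = 930 g C/m^2/yr

930 g C/m^2/yr


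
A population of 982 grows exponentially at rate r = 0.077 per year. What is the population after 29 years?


r*t = 0.077 * 29 = 2.233
exp(2.233) = 9.32781
N = 982 * 9.32781 = 9159.91 ≈ 9160

9160


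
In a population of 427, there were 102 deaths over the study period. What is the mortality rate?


Mortality rate = 102 / 427 = 0.238876 ≈ 0.2389

0.2389


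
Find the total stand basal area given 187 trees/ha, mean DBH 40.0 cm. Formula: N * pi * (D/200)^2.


(D/200)^2 = (40.0/200)^2 = 0.2^2 = 0.04
Individual BA = 3.141593 * 0.04 = 0.125664 m^2
Stand BA = 187 * 0.125664 = 23.4992 ≈ 23.50 m^2/ha

23.50 m^2/ha


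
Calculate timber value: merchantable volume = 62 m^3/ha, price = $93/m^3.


Value = 62 * 93 = $5766/ha

$5766/ha


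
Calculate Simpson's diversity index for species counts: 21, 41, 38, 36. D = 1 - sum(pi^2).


Total N = 21 + 41 + 38 + 36 = 136
Per-species terms:
  p = 21/136 = 0.154412; p^2 = 0.154412^2 = 0.023843
  p = 41/136 = 0.301471; p^2 = 0.301471^2 = 0.090885
  p = 38/136 = 0.279412; p^2 = 0.279412^2 = 0.078071
  p = 36/136 = 0.264706; p^2 = 0.264706^2 = 0.070069
sum(p^2) = 0.023843 + 0.090885 + 0.078071 + 0.070069 = 0.262868
D = 1 - 0.262868 = 0.737132 ≈ 0.7371

0.7371


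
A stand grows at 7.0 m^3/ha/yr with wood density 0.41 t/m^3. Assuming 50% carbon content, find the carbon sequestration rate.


C = 7.0 * 0.41 * 0.5 = 1.435 ≈ 1.44 t C/ha/yr

1.44 t C/ha/yr


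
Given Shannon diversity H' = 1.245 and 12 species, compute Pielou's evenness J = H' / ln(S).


ln(12) = 2.48491
J = H' / ln(S) = 1.245 / 2.48491 = 0.501024 ≈ 0.5010

0.5010


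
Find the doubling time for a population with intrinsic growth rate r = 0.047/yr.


td = ln(2) / 0.047 = 0.693147 / 0.047 = 14.7478 ≈ 14.7 years

14.7 years


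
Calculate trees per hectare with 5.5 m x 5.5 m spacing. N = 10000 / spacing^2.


N = 10000 / 5.5^2 = 10000 / 30.25 = 330.579 ≈ 331 trees/ha

331 trees/ha


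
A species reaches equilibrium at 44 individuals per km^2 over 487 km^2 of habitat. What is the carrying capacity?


K = 44 * 487 = 21428 individuals

21428 individuals


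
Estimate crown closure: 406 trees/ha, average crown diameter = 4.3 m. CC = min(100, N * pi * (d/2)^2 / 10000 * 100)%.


(d/2)^2 = (4.3/2)^2 = 2.15^2 = 4.6225
Crown area = 3.141593 * 4.6225 = 14.5220 m^2
N * area / 10000 * 100 = 406 * 14.5220 / 10000 * 100 = 58.9593
CC = min(100, 58.9593) = 58.9593 ≈ 59.0%

59.0%


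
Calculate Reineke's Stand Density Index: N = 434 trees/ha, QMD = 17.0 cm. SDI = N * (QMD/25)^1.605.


QMD/25 = 17.0/25 = 0.68
(0.68)^1.605 = exp(1.605 * ln(0.68)) = exp(1.605 * (-0.385662)) = exp(-0.618988) = 0.538489
SDI = 434 * 0.538489 = 233.704 ≈ 234

234


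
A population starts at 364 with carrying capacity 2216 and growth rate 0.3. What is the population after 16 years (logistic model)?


(K - N0)/N0 = (2216 - 364)/364 = 1852/364 = 5.08791
r*t = 0.3 * 16 = 4.8; exp(-4.8) = 0.00822975
5.08791 * 0.00822975 = 0.0418722
1 + 0.0418722 = 1.04187
N = 2216 / 1.04187 = 2126.94 ≈ 2127

2127


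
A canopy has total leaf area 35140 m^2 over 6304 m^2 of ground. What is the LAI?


LAI = 35140 / 6304 = 5.5742 ≈ 5.57

5.57


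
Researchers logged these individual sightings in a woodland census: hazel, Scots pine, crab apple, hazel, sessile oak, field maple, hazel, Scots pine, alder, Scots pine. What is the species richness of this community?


Total individuals logged = 10
Distinct species (count of individuals): hazel (3), Scots pine (3), crab apple (1), sessile oak (1), field maple (1), alder (1)
Species richness = number of distinct species = 6

6


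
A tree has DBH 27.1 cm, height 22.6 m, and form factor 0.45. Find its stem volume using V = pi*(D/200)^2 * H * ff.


(D/200)^2 = (27.1/200)^2 = 0.1355^2 = 0.01836025
BA = 3.141593 * 0.01836025 = 0.0576804 m^2
V = 0.0576804 * 22.6 * 0.45 = 0.586610 ≈ 0.587 m^3

0.587 m^3


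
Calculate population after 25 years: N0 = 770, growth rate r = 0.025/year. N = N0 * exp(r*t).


r*t = 0.025 * 25 = 0.625
exp(0.625) = 1.86825
N = 770 * 1.86825 = 1438.55 ≈ 1439

1439


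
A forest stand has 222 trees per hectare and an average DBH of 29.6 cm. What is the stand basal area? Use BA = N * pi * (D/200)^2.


(D/200)^2 = (29.6/200)^2 = 0.148^2 = 0.021904
Individual BA = 3.141593 * 0.021904 = 0.0688135 m^2
Stand BA = 222 * 0.0688135 = 15.2766 ≈ 15.28 m^2/ha

15.28 m^2/ha


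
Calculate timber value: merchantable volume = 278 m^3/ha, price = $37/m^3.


Value = 278 * 37 = $10286/ha

$10286/ha


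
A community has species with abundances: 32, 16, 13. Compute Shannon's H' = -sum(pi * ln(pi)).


Total N = 32 + 16 + 13 = 61
Per-species terms:
  p = 32/61 = 0.524590; ln(p) = -0.645138; p*ln(p) = 0.524590 * (-0.645138) = -0.338433
  p = 16/61 = 0.262295; ln(p) = -1.338285; p*ln(p) = 0.262295 * (-1.338285) = -0.351025
  p = 13/61 = 0.213115; ln(p) = -1.545923; p*ln(p) = 0.213115 * (-1.545923) = -0.329459
sum(p*ln(p)) = (-0.338433) + (-0.351025) + (-0.329459) = -1.018917
H' = -(-1.018917) = 1.018917 ≈ 1.0189

1.0189


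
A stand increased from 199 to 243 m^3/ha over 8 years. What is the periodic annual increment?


PAI = (V2 - V1) / period = (243 - 199) / 8 = 44 / 8 = 5.50 m^3/ha/yr

5.50 m^3/ha/yr


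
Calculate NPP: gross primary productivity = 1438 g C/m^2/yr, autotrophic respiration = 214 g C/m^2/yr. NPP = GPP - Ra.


NPP = GPP - Ra = 1438 - 214 = 1224 g C/m^2/yr

1224 g C/m^2/yr


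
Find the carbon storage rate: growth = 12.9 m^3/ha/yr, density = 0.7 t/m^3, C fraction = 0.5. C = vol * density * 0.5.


C = 12.9 * 0.7 * 0.5 = 4.515 ≈ 4.52 t C/ha/yr

4.52 t C/ha/yr


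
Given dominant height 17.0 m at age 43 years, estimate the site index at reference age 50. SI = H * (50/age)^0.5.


50/43 = 1.16279
(1.16279)^0.5 = 1.07833
SI = 17.0 * 1.07833 = 18.3316 ≈ 18.3 m

18.3 m


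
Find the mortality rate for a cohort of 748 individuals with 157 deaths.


Mortality rate = 157 / 748 = 0.209893 ≈ 0.2099

0.2099


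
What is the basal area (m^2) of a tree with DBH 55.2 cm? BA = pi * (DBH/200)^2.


D/200 = 55.2/200 = 0.276 m
(D/200)^2 = 0.276^2 = 0.076176
BA = 3.141593 * 0.076176 = 0.239314 ≈ 0.2393 m^2

0.2393 m^2


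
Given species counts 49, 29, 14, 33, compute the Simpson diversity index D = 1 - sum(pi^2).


Total N = 49 + 29 + 14 + 33 = 125
Per-species terms:
  p = 49/125 = 0.392000; p^2 = 0.392000^2 = 0.153664
  p = 29/125 = 0.232000; p^2 = 0.232000^2 = 0.053824
  p = 14/125 = 0.112000; p^2 = 0.112000^2 = 0.012544
  p = 33/125 = 0.264000; p^2 = 0.264000^2 = 0.069696
sum(p^2) = 0.153664 + 0.053824 + 0.012544 + 0.069696 = 0.289728
D = 1 - 0.289728 = 0.710272 ≈ 0.7103

0.7103


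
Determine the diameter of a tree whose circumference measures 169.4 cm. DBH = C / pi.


DBH = C / pi = 169.4 / 3.141593 = 53.9217 ≈ 53.92 cm

53.92 cm


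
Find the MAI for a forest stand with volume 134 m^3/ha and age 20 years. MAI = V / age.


MAI = 134 / 20 = 6.70 m^3/ha/yr

6.70 m^3/ha/yr


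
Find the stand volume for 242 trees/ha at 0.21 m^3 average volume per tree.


V_stand = 242 * 0.21 = 50.82 ≈ 50.8 m^3/ha

50.8 m^3/ha


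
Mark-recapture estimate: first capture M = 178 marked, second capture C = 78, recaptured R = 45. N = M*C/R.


N = M * C / R = 178 * 78 / 45 = 13884 / 45 = 308.53 ≈ 309

309 individuals


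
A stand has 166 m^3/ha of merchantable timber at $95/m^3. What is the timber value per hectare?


Value = 166 * 95 = $15770/ha

$15770/ha


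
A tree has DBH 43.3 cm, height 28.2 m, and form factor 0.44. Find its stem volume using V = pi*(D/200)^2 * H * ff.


(D/200)^2 = (43.3/200)^2 = 0.2165^2 = 0.04687225
BA = 3.141593 * 0.04687225 = 0.147254 m^2
V = 0.147254 * 28.2 * 0.44 = 1.82713 ≈ 1.827 m^3

1.827 m^3


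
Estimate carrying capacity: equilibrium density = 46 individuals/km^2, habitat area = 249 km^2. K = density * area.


K = 46 * 249 = 11454 individuals

11454 individuals


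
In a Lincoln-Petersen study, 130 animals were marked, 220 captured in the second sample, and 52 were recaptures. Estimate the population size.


N = M * C / R = 130 * 220 / 52 = 28600 / 52 = 550

550 individuals


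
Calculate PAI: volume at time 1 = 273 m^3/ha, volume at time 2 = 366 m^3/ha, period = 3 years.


PAI = (V2 - V1) / period = (366 - 273) / 3 = 93 / 3 = 31.00 m^3/ha/yr

31.00 m^3/ha/yr


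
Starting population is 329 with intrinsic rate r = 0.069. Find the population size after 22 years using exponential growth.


r*t = 0.069 * 22 = 1.518
exp(1.518) = 4.56309
N = 329 * 4.56309 = 1501.26 ≈ 1501

1501


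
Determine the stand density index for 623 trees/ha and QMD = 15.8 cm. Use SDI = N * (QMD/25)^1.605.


QMD/25 = 15.8/25 = 0.632
(0.632)^1.605 = exp(1.605 * ln(0.632)) = exp(1.605 * (-0.458866)) = exp(-0.736480) = 0.478796
SDI = 623 * 0.478796 = 298.290 ≈ 298

298


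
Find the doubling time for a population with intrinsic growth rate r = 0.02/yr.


td = ln(2) / 0.02 = 0.693147 / 0.02 = 34.6574 ≈ 34.7 years

34.7 years


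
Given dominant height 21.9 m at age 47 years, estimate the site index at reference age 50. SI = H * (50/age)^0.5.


50/47 = 1.06383
(1.06383)^0.5 = 1.03142
SI = 21.9 * 1.03142 = 22.5881 ≈ 22.6 m

22.6 m


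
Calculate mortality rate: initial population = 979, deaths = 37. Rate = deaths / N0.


Mortality rate = 37 / 979 = 0.037794 ≈ 0.0378

0.0378


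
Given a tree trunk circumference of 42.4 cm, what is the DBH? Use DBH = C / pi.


DBH = C / pi = 42.4 / 3.141593 = 13.4963 ≈ 13.50 cm

13.50 cm


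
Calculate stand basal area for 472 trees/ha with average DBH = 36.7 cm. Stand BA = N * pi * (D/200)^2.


(D/200)^2 = (36.7/200)^2 = 0.1835^2 = 0.03367225
Individual BA = 3.141593 * 0.03367225 = 0.105785 m^2
Stand BA = 472 * 0.105785 = 49.9305 ≈ 49.93 m^2/ha

49.93 m^2/ha


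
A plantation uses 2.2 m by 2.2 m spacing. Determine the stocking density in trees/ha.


N = 10000 / 2.2^2 = 10000 / 4.84 = 2066.12 ≈ 2066 trees/ha

2066 trees/ha


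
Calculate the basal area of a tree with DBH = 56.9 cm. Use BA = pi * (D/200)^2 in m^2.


D/200 = 56.9/200 = 0.2845 m
(D/200)^2 = 0.2845^2 = 0.08094025
BA = 3.141593 * 0.08094025 = 0.254281 ≈ 0.2543 m^2

0.2543 m^2


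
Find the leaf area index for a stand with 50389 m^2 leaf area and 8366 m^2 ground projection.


LAI = 50389 / 8366 = 6.0231 ≈ 6.02

6.02


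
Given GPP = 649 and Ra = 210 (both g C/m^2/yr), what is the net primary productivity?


NPP = GPP - Ra = 649 - 210 = 439 g C/m^2/yr

439 g C/m^2/yr


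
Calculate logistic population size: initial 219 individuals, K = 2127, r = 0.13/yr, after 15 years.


(K - N0)/N0 = (2127 - 219)/219 = 1908/219 = 8.71233
r*t = 0.13 * 15 = 1.95; exp(-1.95) = 0.142274
8.71233 * 0.142274 = 1.23954
1 + 1.23954 = 2.23954
N = 2127 / 2.23954 = 949.749 ≈ 950

950


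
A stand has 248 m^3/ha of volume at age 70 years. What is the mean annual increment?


MAI = 248 / 70 = 3.5429 ≈ 3.54 m^3/ha/yr

3.54 m^3/ha/yr


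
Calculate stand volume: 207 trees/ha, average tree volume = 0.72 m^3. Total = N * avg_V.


V_stand = 207 * 0.72 = 149.04 ≈ 149.0 m^3/ha

149.0 m^3/ha


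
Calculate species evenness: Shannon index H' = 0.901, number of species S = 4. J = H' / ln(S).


ln(4) = 1.38629
J = H' / ln(S) = 0.901 / 1.38629 = 0.649936 ≈ 0.6499

0.6499


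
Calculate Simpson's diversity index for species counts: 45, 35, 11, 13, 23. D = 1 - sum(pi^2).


Total N = 45 + 35 + 11 + 13 + 23 = 127
Per-species terms:
  p = 45/127 = 0.354331; p^2 = 0.354331^2 = 0.125550
  p = 35/127 = 0.275591; p^2 = 0.275591^2 = 0.075950
  p = 11/127 = 0.086614; p^2 = 0.086614^2 = 0.007502
  p = 13/127 = 0.102362; p^2 = 0.102362^2 = 0.010478
  p = 23/127 = 0.181102; p^2 = 0.181102^2 = 0.032798
sum(p^2) = 0.125550 + 0.075950 + 0.007502 + 0.010478 + 0.032798 = 0.252278
D = 1 - 0.252278 = 0.747722 ≈ 0.7477

0.7477


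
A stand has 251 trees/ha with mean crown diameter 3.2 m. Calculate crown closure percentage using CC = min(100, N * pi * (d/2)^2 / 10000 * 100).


(d/2)^2 = (3.2/2)^2 = 1.6^2 = 2.56
Crown area = 3.141593 * 2.56 = 8.04248 m^2
N * area / 10000 * 100 = 251 * 8.04248 / 10000 * 100 = 20.1866
CC = min(100, 20.1866) = 20.1866 ≈ 20.2%

20.2%


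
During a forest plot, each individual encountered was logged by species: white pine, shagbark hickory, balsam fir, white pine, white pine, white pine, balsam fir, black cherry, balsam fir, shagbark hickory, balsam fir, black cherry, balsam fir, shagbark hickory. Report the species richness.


Total individuals logged = 14
Distinct species (count of individuals): white pine (4), shagbark hickory (3), balsam fir (5), black cherry (2)
Species richness = number of distinct species = 4

4


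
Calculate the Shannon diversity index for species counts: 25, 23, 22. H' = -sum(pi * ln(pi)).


Total N = 25 + 23 + 22 = 70
Per-species terms:
  p = 25/70 = 0.357143; ln(p) = -1.029619; p*ln(p) = 0.357143 * (-1.029619) = -0.367721
  p = 23/70 = 0.328571; ln(p) = -1.113002; p*ln(p) = 0.328571 * (-1.113002) = -0.365700
  p = 22/70 = 0.314286; ln(p) = -1.157452; p*ln(p) = 0.314286 * (-1.157452) = -0.363771
sum(p*ln(p)) = (-0.367721) + (-0.365700) + (-0.363771) = -1.097192
H' = -(-1.097192) = 1.097192 ≈ 1.0972

1.0972


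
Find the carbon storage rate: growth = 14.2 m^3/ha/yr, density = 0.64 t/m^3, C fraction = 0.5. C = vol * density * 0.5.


C = 14.2 * 0.64 * 0.5 = 4.544 ≈ 4.54 t C/ha/yr

4.54 t C/ha/yr


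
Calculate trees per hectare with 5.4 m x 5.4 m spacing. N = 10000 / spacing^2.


N = 10000 / 5.4^2 = 10000 / 29.16 = 342.936 ≈ 343 trees/ha

343 trees/ha


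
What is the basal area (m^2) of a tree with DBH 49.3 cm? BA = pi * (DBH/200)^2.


D/200 = 49.3/200 = 0.2465 m
(D/200)^2 = 0.2465^2 = 0.06076225
BA = 3.141593 * 0.06076225 = 0.190890 ≈ 0.1909 m^2

0.1909 m^2
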